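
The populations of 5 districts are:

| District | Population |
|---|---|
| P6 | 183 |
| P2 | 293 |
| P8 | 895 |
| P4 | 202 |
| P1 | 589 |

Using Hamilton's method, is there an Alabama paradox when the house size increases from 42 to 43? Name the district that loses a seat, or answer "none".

P6

At 42 seats: P6 4, P2 6, P8 17, P4 4, P1 11.
At 43 seats: P6 3, P2 6, P8 18, P4 4, P1 12.
P6 drops from 4 to 3.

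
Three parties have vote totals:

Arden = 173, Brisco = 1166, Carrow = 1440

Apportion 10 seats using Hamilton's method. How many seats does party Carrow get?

5

Standard divisor: 2779 ÷ 10 ≈ 277.9.
Standard quotas: Arden 0.623, Brisco 4.196, Carrow 5.182.
Lower quotas: Arden 0, Brisco 4, Carrow 5 (sum 9, leaving 1 seat).
Remainders in descending order: Arden 0.623, Brisco 0.196, Carrow 0.182.
The surplus seat goes to Arden.
Carrow receives 5.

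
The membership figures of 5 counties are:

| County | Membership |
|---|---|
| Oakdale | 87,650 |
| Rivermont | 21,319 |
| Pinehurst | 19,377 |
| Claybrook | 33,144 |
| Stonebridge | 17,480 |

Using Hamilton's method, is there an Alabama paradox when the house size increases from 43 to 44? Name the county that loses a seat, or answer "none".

none

At 43 seats: Oakdale 21, Rivermont 5, Pinehurst 5, Claybrook 8, Stonebridge 4.
At 44 seats: Oakdale 22, Rivermont 5, Pinehurst 5, Claybrook 8, Stonebridge 4.
No county's allocation decreased.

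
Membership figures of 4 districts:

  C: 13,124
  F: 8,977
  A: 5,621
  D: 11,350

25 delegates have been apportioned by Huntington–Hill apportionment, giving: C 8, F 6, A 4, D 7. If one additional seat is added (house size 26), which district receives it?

C

Priority for the next seat is population ÷ (√(s·(s+1))).
Priorities: C 1546.678, F 1385.181, A 1256.894, D 1516.708.
Highest priority: C.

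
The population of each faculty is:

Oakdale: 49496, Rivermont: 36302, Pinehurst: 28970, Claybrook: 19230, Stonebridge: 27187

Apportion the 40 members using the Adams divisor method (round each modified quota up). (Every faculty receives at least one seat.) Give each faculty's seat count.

Standard divisor 161185/40 ≈ 4029.625; standard quotas: Oakdale 12.283, Rivermont 9.009, Pinehurst 7.189, Claybrook 4.772, Stonebridge 6.747.
Rounding up gives 13, 10, 8, 5, 7 = 43 seats, so the divisor must be adjusted.
With modified divisor 4300: modified quotas Oakdale 11.511, Rivermont 8.442, Pinehurst 6.737, Claybrook 4.472, Stonebridge 6.323.
Rounding up: Oakdale 12, Rivermont 9, Pinehurst 7, Claybrook 5, Stonebridge 7 (total 40).

Oakdale=12; Rivermont=9; Pinehurst=7; Claybrook=5; Stonebridge=7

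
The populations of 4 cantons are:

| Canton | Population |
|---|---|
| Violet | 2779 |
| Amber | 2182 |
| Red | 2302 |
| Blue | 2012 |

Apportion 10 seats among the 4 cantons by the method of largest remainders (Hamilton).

Violet=3, Amber=2, Red=3, Blue=2

Total 9275; standard divisor 9275/10 ≈ 927.5.
Standard quotas: Violet 2.996, Amber 2.353, Red 2.482, Blue 2.169.
Lower quotas: Violet 2, Amber 2, Red 2, Blue 2 (sum 8, leaving 2 seats).
Remainders in descending order: Violet 0.996, Red 0.482, Amber 0.353, Blue 0.169.
The surplus seats go to Violet, Red.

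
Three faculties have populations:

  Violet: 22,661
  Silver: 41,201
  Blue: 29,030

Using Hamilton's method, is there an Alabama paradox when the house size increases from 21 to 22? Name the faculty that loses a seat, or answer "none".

none

At 21 seats: Violet 5, Silver 9, Blue 7.
At 22 seats: Violet 5, Silver 10, Blue 7.
No faculty's allocation decreased.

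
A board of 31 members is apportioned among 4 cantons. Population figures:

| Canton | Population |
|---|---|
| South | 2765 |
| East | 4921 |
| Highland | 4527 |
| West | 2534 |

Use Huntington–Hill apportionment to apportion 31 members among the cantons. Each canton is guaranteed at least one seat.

South 6; East 10; Highland 10; West 5

With divisor 473: modified quotas South 5.846, East 10.404, Highland 9.571, West 5.357.
Geometric-mean thresholds: South √(5·6)=5.477, East √(10·11)=10.488, Highland √(9·10)=9.487, West √(5·6)=5.477.
Each quota rounded against its threshold gives South 6, East 10, Highland 10, West 5 (total 31).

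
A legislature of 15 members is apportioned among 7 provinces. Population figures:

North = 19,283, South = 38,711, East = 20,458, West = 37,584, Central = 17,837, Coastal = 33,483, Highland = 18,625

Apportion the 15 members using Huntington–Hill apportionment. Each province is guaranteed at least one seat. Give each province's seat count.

North: 2, South: 3, East: 2, West: 3, Central: 1, Coastal: 3, Highland: 1

With divisor 13403: modified quotas North 1.439, South 2.888, East 1.526, West 2.804, Central 1.331, Coastal 2.498, Highland 1.390.
Geometric-mean thresholds: North √(1·2)=1.414, South √(2·3)=2.449, East √(1·2)=1.414, West √(2·3)=2.449, Central √(1·2)=1.414, Coastal √(2·3)=2.449, Highland √(1·2)=1.414.
Each quota rounded against its threshold gives North 2, South 3, East 2, West 3, Central 1, Coastal 3, Highland 1 (total 15).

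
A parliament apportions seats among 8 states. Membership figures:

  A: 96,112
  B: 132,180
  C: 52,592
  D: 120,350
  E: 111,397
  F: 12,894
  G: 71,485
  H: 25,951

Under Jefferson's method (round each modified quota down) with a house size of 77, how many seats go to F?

1

Standard divisor 622961/77 ≈ 8090.403; standard quotas: A 11.880, B 16.338, C 6.501, D 14.876, E 13.769, F 1.594, G 8.836, H 3.208.
Rounding down gives 11, 16, 6, 14, 13, 1, 8, 3 = 72 seats, so the divisor must be adjusted.
With modified divisor 7600: modified quotas A 12.646, B 17.392, C 6.920, D 15.836, E 14.658, F 1.697, G 9.406, H 3.415.
Rounding down: A 12, B 17, C 6, D 15, E 14, F 1, G 9, H 3 (total 77).
F receives 1.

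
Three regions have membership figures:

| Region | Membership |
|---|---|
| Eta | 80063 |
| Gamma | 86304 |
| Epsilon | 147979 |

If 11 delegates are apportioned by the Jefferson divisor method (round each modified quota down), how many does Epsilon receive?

5

Standard divisor 314346/11 ≈ 28576.909; standard quotas: Eta 2.802, Gamma 3.020, Epsilon 5.178.
Rounding down gives 2, 3, 5 = 10 seats, so the divisor must be adjusted.
With modified divisor 25700: modified quotas Eta 3.115, Gamma 3.358, Epsilon 5.758.
Rounding down: Eta 3, Gamma 3, Epsilon 5 (total 11).
Epsilon receives 5.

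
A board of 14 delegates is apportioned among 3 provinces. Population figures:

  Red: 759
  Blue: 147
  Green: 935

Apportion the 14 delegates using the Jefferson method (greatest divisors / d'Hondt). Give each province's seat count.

Standard divisor 1841/14 ≈ 131.5; standard quotas: Red 5.772, Blue 1.118, Green 7.110.
Rounding down gives 5, 1, 7 = 13 seats, so the divisor must be adjusted.
With modified divisor 120: modified quotas Red 6.325, Blue 1.225, Green 7.792.
Rounding down: Red 6, Blue 1, Green 7 (total 14).

Red 6; Blue 1; Green 7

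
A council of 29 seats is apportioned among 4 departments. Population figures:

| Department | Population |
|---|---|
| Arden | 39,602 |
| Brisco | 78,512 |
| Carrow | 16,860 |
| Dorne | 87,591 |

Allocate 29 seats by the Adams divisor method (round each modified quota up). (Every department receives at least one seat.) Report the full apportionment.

Arden: 5, Brisco: 10, Carrow: 3, Dorne: 11

Standard divisor 222565/29 ≈ 7674.655; standard quotas: Arden 5.160, Brisco 10.230, Carrow 2.197, Dorne 11.413.
Rounding up gives 6, 11, 3, 12 = 32 seats, so the divisor must be adjusted.
With modified divisor 8200: modified quotas Arden 4.830, Brisco 9.575, Carrow 2.056, Dorne 10.682.
Rounding up: Arden 5, Brisco 10, Carrow 3, Dorne 11 (total 29).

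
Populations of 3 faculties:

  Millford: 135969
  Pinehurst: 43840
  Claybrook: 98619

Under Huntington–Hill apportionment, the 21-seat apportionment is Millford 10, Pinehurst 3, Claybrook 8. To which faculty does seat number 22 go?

Millford

Priority for the next seat is population ÷ (√(s·(s+1))).
Priorities: Millford 12964.135, Pinehurst 12655.518, Claybrook 11622.361.
Highest priority: Millford.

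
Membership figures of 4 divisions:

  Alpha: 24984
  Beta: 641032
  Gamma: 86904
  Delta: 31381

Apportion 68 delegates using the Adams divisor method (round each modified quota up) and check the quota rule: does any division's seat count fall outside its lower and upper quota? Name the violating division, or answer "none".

Beta

Standard quotas: Alpha 2.166, Beta 55.578, Gamma 7.535, Delta 2.721.
Adams allocation: Alpha 3, Beta 54, Gamma 8, Delta 3.
Beta has quota 55.578 (lower 55, upper 56) but receives 54 — outside the quota interval.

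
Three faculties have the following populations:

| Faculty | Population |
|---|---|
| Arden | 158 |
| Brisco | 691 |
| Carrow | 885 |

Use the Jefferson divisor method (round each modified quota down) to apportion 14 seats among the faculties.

Arden=1; Brisco=6; Carrow=7

Standard divisor 1734/14 ≈ 123.857; standard quotas: Arden 1.276, Brisco 5.579, Carrow 7.145.
Rounding down gives 1, 5, 7 = 13 seats, so the divisor must be adjusted.
With modified divisor 113: modified quotas Arden 1.398, Brisco 6.115, Carrow 7.832.
Rounding down: Arden 1, Brisco 6, Carrow 7 (total 14).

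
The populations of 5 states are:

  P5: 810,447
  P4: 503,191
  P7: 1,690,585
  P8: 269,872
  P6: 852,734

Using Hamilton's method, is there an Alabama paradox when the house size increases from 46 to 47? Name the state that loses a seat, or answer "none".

none

At 46 seats: P5 9, P4 6, P7 19, P8 3, P6 9.
At 47 seats: P5 9, P4 6, P7 19, P8 3, P6 10.
No state's allocation decreased.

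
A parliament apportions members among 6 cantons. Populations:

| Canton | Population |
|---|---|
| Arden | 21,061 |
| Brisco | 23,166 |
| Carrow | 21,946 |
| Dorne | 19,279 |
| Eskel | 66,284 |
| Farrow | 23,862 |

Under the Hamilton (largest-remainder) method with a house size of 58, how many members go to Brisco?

8

The standard divisor is 175598/58 ≈ 3027.552.
Standard quotas: Arden 6.9564, Brisco 7.6517, Carrow 7.2488, Dorne 6.3679, Eskel 21.8936, Farrow 7.8816.
Lower quotas: Arden 6, Brisco 7, Carrow 7, Dorne 6, Eskel 21, Farrow 7 (sum 54, leaving 4 seats).
Remainders in descending order: Arden 0.9564, Eskel 0.8936, Farrow 0.8816, Brisco 0.6517, Dorne 0.3679, Carrow 0.2488.
Largest remainders: Arden, Eskel, Farrow, Brisco receive the extra seats.
Brisco receives 8.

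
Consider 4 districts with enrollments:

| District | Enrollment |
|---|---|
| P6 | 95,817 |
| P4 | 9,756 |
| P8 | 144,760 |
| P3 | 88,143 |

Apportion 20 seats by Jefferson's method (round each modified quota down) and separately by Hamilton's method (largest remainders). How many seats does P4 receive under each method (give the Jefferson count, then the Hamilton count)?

Jefferson: P6 6, P4 0, P8 9, P3 5.
Hamilton: P6 6, P4 1, P8 8, P3 5.
P4 gets 0 under Jefferson and 1 under Hamilton.

0 and 1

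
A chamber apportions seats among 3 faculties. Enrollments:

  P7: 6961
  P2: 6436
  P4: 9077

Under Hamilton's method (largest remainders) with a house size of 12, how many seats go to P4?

5

Standard divisor: 22474 ÷ 12 ≈ 1872.833.
Standard quotas: P7 3.7168, P2 3.4365, P4 4.8467.
Lower quotas: P7 3, P2 3, P4 4 (sum 10, leaving 2 seats).
Remainders in descending order: P4 0.8467, P7 0.7168, P2 0.4365.
Largest remainders: P4, P7 receive the extra seats.
P4 receives 5.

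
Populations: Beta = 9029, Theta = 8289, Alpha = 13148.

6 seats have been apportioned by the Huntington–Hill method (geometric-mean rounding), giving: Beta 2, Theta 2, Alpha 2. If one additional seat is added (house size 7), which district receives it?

Priority for the next seat is population ÷ (√(s·(s+1))).
Priorities: Beta 3686.074, Theta 3383.970, Alpha 5367.649.
Highest priority: Alpha.

Alpha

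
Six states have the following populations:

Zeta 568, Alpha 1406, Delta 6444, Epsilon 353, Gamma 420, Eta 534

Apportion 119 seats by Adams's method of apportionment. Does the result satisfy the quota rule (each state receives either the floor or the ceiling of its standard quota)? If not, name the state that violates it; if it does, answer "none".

Delta

Standard quotas: Zeta 6.950, Alpha 17.205, Delta 78.852, Epsilon 4.319, Gamma 5.139, Eta 6.534.
Adams allocation: Zeta 7, Alpha 17, Delta 77, Epsilon 5, Gamma 6, Eta 7.
Delta has quota 78.852 (lower 78, upper 79) but receives 77 — outside the quota interval.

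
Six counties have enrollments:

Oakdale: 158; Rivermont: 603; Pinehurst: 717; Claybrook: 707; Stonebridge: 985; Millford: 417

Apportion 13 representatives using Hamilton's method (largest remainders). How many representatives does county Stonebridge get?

4

Total 3587; standard divisor 3587/13 ≈ 275.923.
Standard quotas: Oakdale 0.573, Rivermont 2.185, Pinehurst 2.599, Claybrook 2.562, Stonebridge 3.570, Millford 1.511.
Lower quotas: Oakdale 0, Rivermont 2, Pinehurst 2, Claybrook 2, Stonebridge 3, Millford 1 (sum 10, leaving 3 seats).
Remainders in descending order: Pinehurst 0.599, Oakdale 0.573, Stonebridge 0.570, Claybrook 0.562, Millford 0.511, Rivermont 0.185.
Largest remainders: Pinehurst, Oakdale, Stonebridge receive the extra seats.
Stonebridge receives 4.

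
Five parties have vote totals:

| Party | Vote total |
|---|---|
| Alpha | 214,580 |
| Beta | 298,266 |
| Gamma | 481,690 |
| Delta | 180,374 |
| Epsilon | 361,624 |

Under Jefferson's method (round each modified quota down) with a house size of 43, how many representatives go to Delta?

5

Standard divisor 1536534/43 ≈ 35733.349; standard quotas: Alpha 6.005, Beta 8.347, Gamma 13.480, Delta 5.048, Epsilon 10.120.
Rounding down gives 6, 8, 13, 5, 10 = 42 seats, so the divisor must be adjusted.
With modified divisor 33800: modified quotas Alpha 6.349, Beta 8.824, Gamma 14.251, Delta 5.337, Epsilon 10.699.
Rounding down: Alpha 6, Beta 8, Gamma 14, Delta 5, Epsilon 10 (total 43).
Delta receives 5.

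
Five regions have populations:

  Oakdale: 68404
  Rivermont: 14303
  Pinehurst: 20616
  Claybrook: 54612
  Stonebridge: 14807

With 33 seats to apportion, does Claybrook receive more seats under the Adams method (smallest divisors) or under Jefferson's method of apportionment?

Jefferson

Adams: Oakdale 13, Rivermont 3, Pinehurst 4, Claybrook 10, Stonebridge 3.
Jefferson: Oakdale 13, Rivermont 2, Pinehurst 4, Claybrook 11, Stonebridge 3.
Claybrook gets 10 under Adams and 11 under Jefferson.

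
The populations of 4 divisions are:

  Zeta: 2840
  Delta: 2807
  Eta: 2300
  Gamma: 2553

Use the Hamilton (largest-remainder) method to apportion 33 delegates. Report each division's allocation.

The standard divisor is 10500/33 ≈ 318.182.
Standard quotas: Zeta 8.926, Delta 8.822, Eta 7.229, Gamma 8.024.
Lower quotas: Zeta 8, Delta 8, Eta 7, Gamma 8 (sum 31, leaving 2 seats).
Remainders in descending order: Zeta 0.926, Delta 0.822, Eta 0.229, Gamma 0.024.
Largest remainders: Zeta, Delta receive the extra seats.

Zeta=9, Delta=9, Eta=7, Gamma=8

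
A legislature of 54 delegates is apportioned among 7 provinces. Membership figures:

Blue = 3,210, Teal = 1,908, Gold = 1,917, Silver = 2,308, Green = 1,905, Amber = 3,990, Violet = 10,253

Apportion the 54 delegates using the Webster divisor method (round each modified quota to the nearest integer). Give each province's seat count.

Blue 7, Teal 4, Gold 4, Silver 5, Green 4, Amber 8, Violet 22

Standard divisor 25491/54 ≈ 472.056; standard quotas: Blue 6.800, Teal 4.042, Gold 4.061, Silver 4.889, Green 4.036, Amber 8.452, Violet 21.720.
Rounding to the nearest integer gives Blue 7, Teal 4, Gold 4, Silver 5, Green 4, Amber 8, Violet 22 — total 54, matching the house size, so no adjustment is needed.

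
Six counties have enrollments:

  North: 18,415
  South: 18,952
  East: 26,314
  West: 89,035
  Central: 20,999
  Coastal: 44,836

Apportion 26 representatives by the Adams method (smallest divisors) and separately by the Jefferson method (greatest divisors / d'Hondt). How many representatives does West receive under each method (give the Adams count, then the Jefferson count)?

10 and 11

Adams: North 2, South 3, East 3, West 10, Central 3, Coastal 5.
Jefferson: North 2, South 2, East 3, West 11, Central 2, Coastal 6.
West gets 10 under Adams and 11 under Jefferson.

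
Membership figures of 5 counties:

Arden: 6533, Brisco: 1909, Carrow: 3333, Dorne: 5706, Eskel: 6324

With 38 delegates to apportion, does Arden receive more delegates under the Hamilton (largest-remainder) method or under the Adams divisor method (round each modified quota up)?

Hamilton: Arden 11, Brisco 3, Carrow 5, Dorne 9, Eskel 10.
Adams: Arden 10, Brisco 3, Carrow 6, Dorne 9, Eskel 10.
Arden gets 11 under Hamilton and 10 under Adams.

Hamilton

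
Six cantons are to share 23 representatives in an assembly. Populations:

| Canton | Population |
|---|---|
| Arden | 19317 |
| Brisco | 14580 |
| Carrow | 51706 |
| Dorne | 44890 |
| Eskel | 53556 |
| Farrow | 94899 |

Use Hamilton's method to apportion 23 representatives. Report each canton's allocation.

The standard divisor is 278948/23 ≈ 12128.174.
Standard quotas: Arden 1.5927, Brisco 1.2022, Carrow 4.2633, Dorne 3.7013, Eskel 4.4158, Farrow 7.8247.
Lower quotas: Arden 1, Brisco 1, Carrow 4, Dorne 3, Eskel 4, Farrow 7 (sum 20, leaving 3 seats).
Remainders in descending order: Farrow 0.8247, Dorne 0.7013, Arden 0.5927, Eskel 0.4158, Carrow 0.2633, Brisco 0.2022.
Largest remainders: Farrow, Dorne, Arden receive the extra seats.

Arden 2, Brisco 1, Carrow 4, Dorne 4, Eskel 4, Farrow 8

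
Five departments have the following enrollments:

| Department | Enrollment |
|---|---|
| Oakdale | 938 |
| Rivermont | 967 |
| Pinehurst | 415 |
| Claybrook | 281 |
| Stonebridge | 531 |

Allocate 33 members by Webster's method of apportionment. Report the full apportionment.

Standard divisor 3132/33 ≈ 94.909; standard quotas: Oakdale 9.883, Rivermont 10.189, Pinehurst 4.373, Claybrook 2.961, Stonebridge 5.595.
Rounding to the nearest integer gives Oakdale 10, Rivermont 10, Pinehurst 4, Claybrook 3, Stonebridge 6 — total 33, matching the house size, so no adjustment is needed.

Oakdale: 10; Rivermont: 10; Pinehurst: 4; Claybrook: 3; Stonebridge: 6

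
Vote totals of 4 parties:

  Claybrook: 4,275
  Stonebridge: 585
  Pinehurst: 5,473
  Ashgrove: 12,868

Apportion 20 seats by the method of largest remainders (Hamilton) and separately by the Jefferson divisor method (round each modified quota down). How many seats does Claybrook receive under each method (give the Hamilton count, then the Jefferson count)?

4 and 3

Hamilton: Claybrook 4, Stonebridge 0, Pinehurst 5, Ashgrove 11.
Jefferson: Claybrook 3, Stonebridge 0, Pinehurst 5, Ashgrove 12.
Claybrook gets 4 under Hamilton and 3 under Jefferson.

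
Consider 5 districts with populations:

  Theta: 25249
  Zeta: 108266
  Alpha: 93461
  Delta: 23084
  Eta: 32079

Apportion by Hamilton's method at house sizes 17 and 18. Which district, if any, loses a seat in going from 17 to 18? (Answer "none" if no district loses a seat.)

none

At 17 seats: Theta 1, Zeta 7, Alpha 6, Delta 1, Eta 2.
At 18 seats: Theta 2, Zeta 7, Alpha 6, Delta 1, Eta 2.
No district's allocation decreased.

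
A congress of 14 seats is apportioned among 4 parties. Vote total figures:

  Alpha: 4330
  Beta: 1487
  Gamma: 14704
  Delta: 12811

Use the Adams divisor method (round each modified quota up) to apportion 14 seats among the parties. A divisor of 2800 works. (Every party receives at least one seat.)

Alpha 2; Beta 1; Gamma 6; Delta 5

With modified divisor 2800: modified quotas Alpha 1.546, Beta 0.531, Gamma 5.251, Delta 4.575.
Rounding up: Alpha 2, Beta 1, Gamma 6, Delta 5 (total 14).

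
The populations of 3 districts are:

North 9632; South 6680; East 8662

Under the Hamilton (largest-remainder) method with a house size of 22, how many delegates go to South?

6

The standard divisor is 24974/22 ≈ 1135.182.
Standard quotas: North 8.4850, South 5.8845, East 7.6305.
Lower quotas: North 8, South 5, East 7 (sum 20, leaving 2 seats).
Remainders in descending order: South 0.8845, East 0.6305, North 0.4850.
The surplus seats go to South, East.
South receives 6.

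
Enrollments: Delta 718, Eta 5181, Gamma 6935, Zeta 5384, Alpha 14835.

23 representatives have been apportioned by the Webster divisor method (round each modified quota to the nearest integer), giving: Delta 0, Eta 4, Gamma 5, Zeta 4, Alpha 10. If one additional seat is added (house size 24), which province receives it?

Priority for the next seat is population ÷ (current seats + 0.5).
Priorities: Delta 1436.000, Eta 1151.333, Gamma 1260.909, Zeta 1196.444, Alpha 1412.857.
Highest priority: Delta.

Delta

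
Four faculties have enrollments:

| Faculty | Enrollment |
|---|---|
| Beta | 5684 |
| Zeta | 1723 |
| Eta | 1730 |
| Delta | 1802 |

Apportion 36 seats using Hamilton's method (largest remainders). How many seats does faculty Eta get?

The standard divisor is 10939/36 ≈ 303.861.
Standard quotas: Beta 18.7059, Zeta 5.6704, Eta 5.6934, Delta 5.9303.
Lower quotas: Beta 18, Zeta 5, Eta 5, Delta 5 (sum 33, leaving 3 seats).
Remainders in descending order: Delta 0.9303, Beta 0.7059, Eta 0.6934, Zeta 0.6704.
Largest remainders: Delta, Beta, Eta receive the extra seats.
Eta receives 6.

6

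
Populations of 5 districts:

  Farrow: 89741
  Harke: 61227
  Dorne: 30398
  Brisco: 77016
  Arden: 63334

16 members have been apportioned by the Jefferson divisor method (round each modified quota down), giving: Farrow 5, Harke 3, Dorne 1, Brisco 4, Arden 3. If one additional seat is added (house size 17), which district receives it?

Priority for the next seat is population ÷ (current seats + 1).
Priorities: Farrow 14956.833, Harke 15306.750, Dorne 15199.000, Brisco 15403.200, Arden 15833.500.
Highest priority: Arden.

Arden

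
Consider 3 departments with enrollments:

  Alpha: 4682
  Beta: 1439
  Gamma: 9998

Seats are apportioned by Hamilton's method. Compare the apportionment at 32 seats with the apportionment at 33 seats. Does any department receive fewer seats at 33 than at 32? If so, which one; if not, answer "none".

At 32 seats: Alpha 9, Beta 3, Gamma 20.
At 33 seats: Alpha 10, Beta 3, Gamma 20.
No department's allocation decreased.

none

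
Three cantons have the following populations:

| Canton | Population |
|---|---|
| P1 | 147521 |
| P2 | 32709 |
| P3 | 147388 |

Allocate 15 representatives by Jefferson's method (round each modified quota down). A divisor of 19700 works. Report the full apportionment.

With modified divisor 19700: modified quotas P1 7.488, P2 1.660, P3 7.482.
Rounding down: P1 7, P2 1, P3 7 (total 15).

P1: 7, P2: 1, P3: 7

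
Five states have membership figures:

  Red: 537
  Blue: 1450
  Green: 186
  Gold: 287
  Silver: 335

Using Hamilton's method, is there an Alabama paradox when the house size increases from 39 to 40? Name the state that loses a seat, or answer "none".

Green

At 39 seats: Red 7, Blue 20, Green 3, Gold 4, Silver 5.
At 40 seats: Red 8, Blue 21, Green 2, Gold 4, Silver 5.
Green drops from 3 to 2.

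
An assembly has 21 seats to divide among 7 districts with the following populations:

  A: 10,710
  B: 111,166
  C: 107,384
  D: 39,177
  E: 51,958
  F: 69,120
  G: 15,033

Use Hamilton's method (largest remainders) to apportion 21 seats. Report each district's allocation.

A 0, B 6, C 5, D 2, E 3, F 4, G 1

Total 404548; standard divisor 404548/21 ≈ 19264.19.
Standard quotas: A 0.5560, B 5.7706, C 5.5743, D 2.0337, E 2.6971, F 3.5880, G 0.7804.
Lower quotas: A 0, B 5, C 5, D 2, E 2, F 3, G 0 (sum 17, leaving 4 seats).
Remainders in descending order: G 0.7804, B 0.7706, E 0.6971, F 0.5880, C 0.5743, A 0.5560, D 0.0337.
Largest remainders: G, B, E, F receive the extra seats.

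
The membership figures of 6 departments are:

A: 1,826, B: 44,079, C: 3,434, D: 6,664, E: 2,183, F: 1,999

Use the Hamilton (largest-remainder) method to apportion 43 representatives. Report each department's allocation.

Standard divisor: 60185 ÷ 43 ≈ 1399.651.
Standard quotas: A 1.3046, B 31.4928, C 2.4535, D 4.7612, E 1.5597, F 1.4282.
Lower quotas: A 1, B 31, C 2, D 4, E 1, F 1 (sum 40, leaving 3 seats).
Remainders in descending order: D 0.7612, E 0.5597, B 0.4928, C 0.4535, F 0.4282, A 0.3046.
The surplus seats go to D, E, B.

A: 1; B: 32; C: 2; D: 5; E: 2; F: 1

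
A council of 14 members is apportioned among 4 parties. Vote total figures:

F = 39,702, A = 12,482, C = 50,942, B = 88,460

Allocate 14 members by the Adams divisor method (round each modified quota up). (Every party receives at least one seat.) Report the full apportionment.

F: 3, A: 1, C: 4, B: 6

Standard divisor 191586/14 ≈ 13684.714; standard quotas: F 2.901, A 0.912, C 3.723, B 6.464.
Rounding up gives 3, 1, 4, 7 = 15 seats, so the divisor must be adjusted.
With modified divisor 15900: modified quotas F 2.497, A 0.785, C 3.204, B 5.564.
Rounding up: F 3, A 1, C 4, B 6 (total 14).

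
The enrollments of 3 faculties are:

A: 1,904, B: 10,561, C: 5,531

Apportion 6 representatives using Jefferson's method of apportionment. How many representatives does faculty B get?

4

Standard divisor 17996/6 ≈ 2999.333; standard quotas: A 0.635, B 3.521, C 1.844.
Rounding down gives 0, 3, 1 = 4 seats, so the divisor must be adjusted.
With modified divisor 2400: modified quotas A 0.793, B 4.400, C 2.305.
Rounding down: A 0, B 4, C 2 (total 6).
B receives 4.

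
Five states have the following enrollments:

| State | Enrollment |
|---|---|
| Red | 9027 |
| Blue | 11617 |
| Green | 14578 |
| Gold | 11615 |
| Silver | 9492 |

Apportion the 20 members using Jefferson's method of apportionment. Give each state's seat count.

Red 3, Blue 4, Green 6, Gold 4, Silver 3

Standard divisor 56329/20 ≈ 2816.45; standard quotas: Red 3.205, Blue 4.125, Green 5.176, Gold 4.124, Silver 3.370.
Rounding down gives 3, 4, 5, 4, 3 = 19 seats, so the divisor must be adjusted.
With modified divisor 2400: modified quotas Red 3.761, Blue 4.840, Green 6.074, Gold 4.840, Silver 3.955.
Rounding down: Red 3, Blue 4, Green 6, Gold 4, Silver 3 (total 20).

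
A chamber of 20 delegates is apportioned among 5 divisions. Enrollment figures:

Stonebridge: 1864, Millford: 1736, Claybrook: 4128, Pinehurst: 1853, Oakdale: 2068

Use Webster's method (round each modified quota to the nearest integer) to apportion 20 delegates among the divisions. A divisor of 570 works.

With modified divisor 570: modified quotas Stonebridge 3.270, Millford 3.046, Claybrook 7.242, Pinehurst 3.251, Oakdale 3.628.
Rounding to the nearest integer: Stonebridge 3, Millford 3, Claybrook 7, Pinehurst 3, Oakdale 4 (total 20).

Stonebridge 3, Millford 3, Claybrook 7, Pinehurst 3, Oakdale 4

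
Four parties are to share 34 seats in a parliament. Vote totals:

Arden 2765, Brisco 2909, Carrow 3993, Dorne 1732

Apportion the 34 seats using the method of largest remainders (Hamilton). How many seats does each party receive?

Standard divisor: 11399 ÷ 34 ≈ 335.265.
Standard quotas: Arden 8.247, Brisco 8.677, Carrow 11.910, Dorne 5.166.
Lower quotas: Arden 8, Brisco 8, Carrow 11, Dorne 5 (sum 32, leaving 2 seats).
Remainders in descending order: Carrow 0.910, Brisco 0.677, Arden 0.247, Dorne 0.166.
The surplus seats go to Carrow, Brisco.

Arden: 8, Brisco: 9, Carrow: 12, Dorne: 5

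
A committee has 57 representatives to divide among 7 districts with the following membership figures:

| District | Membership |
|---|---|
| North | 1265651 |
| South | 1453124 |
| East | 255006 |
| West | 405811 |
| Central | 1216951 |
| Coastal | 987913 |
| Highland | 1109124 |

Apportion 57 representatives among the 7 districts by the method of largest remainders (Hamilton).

Standard divisor: 6693580 ÷ 57 ≈ 117431.228.
Standard quotas: North 10.7778, South 12.3743, East 2.1715, West 3.4557, Central 10.3631, Coastal 8.4127, Highland 9.4449.
Lower quotas: North 10, South 12, East 2, West 3, Central 10, Coastal 8, Highland 9 (sum 54, leaving 3 seats).
Remainders in descending order: North 0.7778, West 0.4557, Highland 0.4449, Coastal 0.4127, South 0.3743, Central 0.3631, East 0.1715.
The surplus seats go to North, West, Highland.

North 11; South 12; East 2; West 4; Central 10; Coastal 8; Highland 10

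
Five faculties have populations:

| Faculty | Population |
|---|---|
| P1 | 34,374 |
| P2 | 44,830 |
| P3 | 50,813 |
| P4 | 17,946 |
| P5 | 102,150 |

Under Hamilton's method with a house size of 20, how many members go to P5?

The standard divisor is 250113/20 ≈ 12505.65.
Standard quotas: P1 2.7487, P2 3.5848, P3 4.0632, P4 1.4350, P5 8.1683.
Lower quotas: P1 2, P2 3, P3 4, P4 1, P5 8 (sum 18, leaving 2 seats).
Remainders in descending order: P1 0.7487, P2 0.5848, P4 0.4350, P5 0.1683, P3 0.0632.
The surplus seats go to P1, P2.
P5 receives 8.

8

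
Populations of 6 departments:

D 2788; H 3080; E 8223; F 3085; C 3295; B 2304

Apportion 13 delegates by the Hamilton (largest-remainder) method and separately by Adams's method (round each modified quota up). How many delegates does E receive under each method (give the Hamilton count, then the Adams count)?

5 and 4

Hamilton: D 1, H 2, E 5, F 2, C 2, B 1.
Adams: D 2, H 2, E 4, F 2, C 2, B 1.
E gets 5 under Hamilton and 4 under Adams.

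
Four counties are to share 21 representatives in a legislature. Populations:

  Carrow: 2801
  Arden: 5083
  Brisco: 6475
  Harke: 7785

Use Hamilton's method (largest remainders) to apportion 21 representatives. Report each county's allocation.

The standard divisor is 22144/21 ≈ 1054.476.
Standard quotas: Carrow 2.6563, Arden 4.8204, Brisco 6.1405, Harke 7.3828.
Lower quotas: Carrow 2, Arden 4, Brisco 6, Harke 7 (sum 19, leaving 2 seats).
Remainders in descending order: Arden 0.8204, Carrow 0.6563, Harke 0.3828, Brisco 0.1405.
The surplus seats go to Arden, Carrow.

Carrow 3, Arden 5, Brisco 6, Harke 7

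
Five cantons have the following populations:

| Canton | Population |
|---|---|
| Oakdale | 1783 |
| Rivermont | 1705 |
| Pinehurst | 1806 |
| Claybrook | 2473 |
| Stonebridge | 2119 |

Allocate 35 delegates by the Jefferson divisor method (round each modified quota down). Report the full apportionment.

Standard divisor 9886/35 ≈ 282.457; standard quotas: Oakdale 6.312, Rivermont 6.036, Pinehurst 6.394, Claybrook 8.755, Stonebridge 7.502.
Rounding down gives 6, 6, 6, 8, 7 = 33 seats, so the divisor must be adjusted.
With modified divisor 260: modified quotas Oakdale 6.858, Rivermont 6.558, Pinehurst 6.946, Claybrook 9.512, Stonebridge 8.150.
Rounding down: Oakdale 6, Rivermont 6, Pinehurst 6, Claybrook 9, Stonebridge 8 (total 35).

Oakdale 6, Rivermont 6, Pinehurst 6, Claybrook 9, Stonebridge 8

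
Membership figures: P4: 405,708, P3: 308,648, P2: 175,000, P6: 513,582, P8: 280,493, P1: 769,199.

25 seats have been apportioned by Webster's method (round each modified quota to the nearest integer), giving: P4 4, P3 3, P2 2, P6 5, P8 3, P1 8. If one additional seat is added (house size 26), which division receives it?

Priority for the next seat is population ÷ (current seats + 0.5).
Priorities: P4 90157.333, P3 88185.143, P2 70000.000, P6 93378.545, P8 80140.857, P1 90494.000.
Highest priority: P6.

P6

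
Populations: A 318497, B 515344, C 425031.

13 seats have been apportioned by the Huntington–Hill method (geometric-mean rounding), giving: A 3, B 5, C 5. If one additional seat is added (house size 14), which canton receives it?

Priority for the next seat is population ÷ (√(s·(s+1))).
Priorities: A 91942.164, B 94088.511, C 77599.689.
Highest priority: B.

B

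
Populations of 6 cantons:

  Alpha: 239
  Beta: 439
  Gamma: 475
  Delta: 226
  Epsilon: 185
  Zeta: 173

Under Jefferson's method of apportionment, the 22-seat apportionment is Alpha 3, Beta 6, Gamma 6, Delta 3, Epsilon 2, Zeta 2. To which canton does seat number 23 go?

Gamma

Priority for the next seat is population ÷ (current seats + 1).
Priorities: Alpha 59.750, Beta 62.714, Gamma 67.857, Delta 56.500, Epsilon 61.667, Zeta 57.667.
Highest priority: Gamma.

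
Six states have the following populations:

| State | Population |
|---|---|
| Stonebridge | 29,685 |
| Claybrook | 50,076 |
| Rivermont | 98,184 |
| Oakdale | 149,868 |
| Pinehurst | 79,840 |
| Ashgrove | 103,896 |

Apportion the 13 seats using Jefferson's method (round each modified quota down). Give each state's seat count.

Stonebridge 0; Claybrook 1; Rivermont 3; Oakdale 4; Pinehurst 2; Ashgrove 3

Standard divisor 511549/13 ≈ 39349.923; standard quotas: Stonebridge 0.754, Claybrook 1.273, Rivermont 2.495, Oakdale 3.809, Pinehurst 2.029, Ashgrove 2.640.
Rounding down gives 0, 1, 2, 3, 2, 2 = 10 seats, so the divisor must be adjusted.
With modified divisor 31400: modified quotas Stonebridge 0.945, Claybrook 1.595, Rivermont 3.127, Oakdale 4.773, Pinehurst 2.543, Ashgrove 3.309.
Rounding down: Stonebridge 0, Claybrook 1, Rivermont 3, Oakdale 4, Pinehurst 2, Ashgrove 3 (total 13).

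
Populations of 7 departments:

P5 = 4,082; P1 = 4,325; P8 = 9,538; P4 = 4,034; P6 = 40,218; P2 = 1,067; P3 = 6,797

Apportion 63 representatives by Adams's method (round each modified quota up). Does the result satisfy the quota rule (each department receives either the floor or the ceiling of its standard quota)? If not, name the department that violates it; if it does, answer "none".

Standard quotas: P5 3.671, P1 3.889, P8 8.577, P4 3.627, P6 36.165, P2 0.959, P3 6.112.
Adams allocation: P5 4, P1 4, P8 9, P4 4, P6 35, P2 1, P3 6.
P6 has quota 36.165 (lower 36, upper 37) but receives 35 — outside the quota interval.

P6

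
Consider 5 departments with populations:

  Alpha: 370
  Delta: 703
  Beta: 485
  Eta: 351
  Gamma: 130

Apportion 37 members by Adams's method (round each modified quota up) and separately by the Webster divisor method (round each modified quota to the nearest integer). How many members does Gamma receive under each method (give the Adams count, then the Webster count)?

3 and 2

Adams: Alpha 7, Delta 12, Beta 9, Eta 6, Gamma 3.
Webster: Alpha 7, Delta 13, Beta 9, Eta 6, Gamma 2.
Gamma gets 3 under Adams and 2 under Webster.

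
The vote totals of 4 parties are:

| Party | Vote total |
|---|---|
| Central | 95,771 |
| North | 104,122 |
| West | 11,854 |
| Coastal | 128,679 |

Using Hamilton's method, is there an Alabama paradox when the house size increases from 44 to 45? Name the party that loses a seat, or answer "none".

At 44 seats: Central 12, North 13, West 2, Coastal 17.
At 45 seats: Central 13, North 14, West 1, Coastal 17.
West drops from 2 to 1.

West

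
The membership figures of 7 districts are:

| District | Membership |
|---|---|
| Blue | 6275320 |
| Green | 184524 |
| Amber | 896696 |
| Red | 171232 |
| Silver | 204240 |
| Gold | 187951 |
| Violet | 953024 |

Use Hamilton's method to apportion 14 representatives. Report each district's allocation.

The standard divisor is 8872987/14 ≈ 633784.786.
Standard quotas: Blue 9.9013, Green 0.2911, Amber 1.4148, Red 0.2702, Silver 0.3223, Gold 0.2966, Violet 1.5037.
Lower quotas: Blue 9, Green 0, Amber 1, Red 0, Silver 0, Gold 0, Violet 1 (sum 11, leaving 3 seats).
Remainders in descending order: Blue 0.9013, Violet 0.5037, Amber 0.4148, Silver 0.3223, Gold 0.2966, Green 0.2911, Red 0.2702.
Largest remainders: Blue, Violet, Amber receive the extra seats.

Blue: 10; Green: 0; Amber: 2; Red: 0; Silver: 0; Gold: 0; Violet: 2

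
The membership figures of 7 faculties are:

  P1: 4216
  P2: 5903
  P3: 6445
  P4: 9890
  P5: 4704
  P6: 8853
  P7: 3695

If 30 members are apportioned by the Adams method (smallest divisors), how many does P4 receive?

Standard divisor 43706/30 ≈ 1456.867; standard quotas: P1 2.894, P2 4.052, P3 4.424, P4 6.789, P5 3.229, P6 6.077, P7 2.536.
Rounding up gives 3, 5, 5, 7, 4, 7, 3 = 34 seats, so the divisor must be adjusted.
With modified divisor 1630: modified quotas P1 2.587, P2 3.621, P3 3.954, P4 6.067, P5 2.886, P6 5.431, P7 2.267.
Rounding up: P1 3, P2 4, P3 4, P4 7, P5 3, P6 6, P7 3 (total 30).
P4 receives 7.

7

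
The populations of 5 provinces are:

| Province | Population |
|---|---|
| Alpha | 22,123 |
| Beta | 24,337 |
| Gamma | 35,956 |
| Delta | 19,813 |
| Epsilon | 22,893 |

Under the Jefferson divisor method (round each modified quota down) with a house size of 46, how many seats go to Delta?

7

Standard divisor 125122/46 ≈ 2720.043; standard quotas: Alpha 8.133, Beta 8.947, Gamma 13.219, Delta 7.284, Epsilon 8.416.
Rounding down gives 8, 8, 13, 7, 8 = 44 seats, so the divisor must be adjusted.
With modified divisor 2560: modified quotas Alpha 8.642, Beta 9.507, Gamma 14.045, Delta 7.739, Epsilon 8.943.
Rounding down: Alpha 8, Beta 9, Gamma 14, Delta 7, Epsilon 8 (total 46).
Delta receives 7.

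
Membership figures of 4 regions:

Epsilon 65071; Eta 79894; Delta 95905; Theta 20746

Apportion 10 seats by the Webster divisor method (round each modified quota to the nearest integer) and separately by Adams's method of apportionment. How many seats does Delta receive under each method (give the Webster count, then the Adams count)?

4 and 3

Webster: Epsilon 2, Eta 3, Delta 4, Theta 1.
Adams: Epsilon 3, Eta 3, Delta 3, Theta 1.
Delta gets 4 under Webster and 3 under Adams.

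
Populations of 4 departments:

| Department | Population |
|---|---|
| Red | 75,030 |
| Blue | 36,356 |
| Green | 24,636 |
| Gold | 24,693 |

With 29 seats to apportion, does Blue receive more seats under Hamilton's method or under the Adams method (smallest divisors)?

Hamilton: Red 14, Blue 7, Green 4, Gold 4.
Adams: Red 13, Blue 6, Green 5, Gold 5.
Blue gets 7 under Hamilton and 6 under Adams.

Hamilton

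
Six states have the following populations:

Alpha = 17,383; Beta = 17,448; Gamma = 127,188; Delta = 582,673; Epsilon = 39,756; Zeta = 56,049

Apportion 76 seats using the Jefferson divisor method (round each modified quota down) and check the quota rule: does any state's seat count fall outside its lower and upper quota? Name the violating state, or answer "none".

Delta

Standard quotas: Alpha 1.572, Beta 1.578, Gamma 11.501, Delta 52.687, Epsilon 3.595, Zeta 5.068.
Jefferson allocation: Alpha 1, Beta 1, Gamma 12, Delta 54, Epsilon 3, Zeta 5.
Delta has quota 52.687 (lower 52, upper 53) but receives 54 — outside the quota interval.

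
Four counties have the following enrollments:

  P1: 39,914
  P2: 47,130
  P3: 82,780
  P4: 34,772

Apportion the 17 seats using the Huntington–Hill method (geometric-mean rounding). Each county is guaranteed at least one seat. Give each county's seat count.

P1 3, P2 4, P3 7, P4 3

With divisor 12148: modified quotas P1 3.286, P2 3.880, P3 6.814, P4 2.862.
Geometric-mean thresholds: P1 √(3·4)=3.464, P2 √(3·4)=3.464, P3 √(6·7)=6.481, P4 √(2·3)=2.449.
Each quota rounded against its threshold gives P1 3, P2 4, P3 7, P4 3 (total 17).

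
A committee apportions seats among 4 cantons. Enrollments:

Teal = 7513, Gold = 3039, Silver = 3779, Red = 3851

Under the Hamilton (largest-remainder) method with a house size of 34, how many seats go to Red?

7

Standard divisor: 18182 ÷ 34 ≈ 534.765.
Standard quotas: Teal 14.0492, Gold 5.6829, Silver 7.0667, Red 7.2013.
Lower quotas: Teal 14, Gold 5, Silver 7, Red 7 (sum 33, leaving 1 seat).
Remainders in descending order: Gold 0.6829, Red 0.2013, Silver 0.0667, Teal 0.0492.
The surplus seat goes to Gold.
Red receives 7.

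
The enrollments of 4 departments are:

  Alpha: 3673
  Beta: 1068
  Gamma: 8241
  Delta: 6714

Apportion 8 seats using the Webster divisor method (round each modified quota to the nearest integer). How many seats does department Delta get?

3

Standard divisor 19696/8 ≈ 2462; standard quotas: Alpha 1.492, Beta 0.434, Gamma 3.347, Delta 2.727.
Rounding to the nearest integer gives 1, 0, 3, 3 = 7 seats, so the divisor must be adjusted.
With modified divisor 2400: modified quotas Alpha 1.530, Beta 0.445, Gamma 3.434, Delta 2.797.
Rounding to the nearest integer: Alpha 2, Beta 0, Gamma 3, Delta 3 (total 8).
Delta receives 3.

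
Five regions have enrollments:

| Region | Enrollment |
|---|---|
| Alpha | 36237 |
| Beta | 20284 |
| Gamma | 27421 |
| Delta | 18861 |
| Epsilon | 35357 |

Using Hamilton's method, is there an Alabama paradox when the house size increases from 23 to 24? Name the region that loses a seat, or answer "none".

none

At 23 seats: Alpha 6, Beta 3, Gamma 5, Delta 3, Epsilon 6.
At 24 seats: Alpha 6, Beta 4, Gamma 5, Delta 3, Epsilon 6.
No region's allocation decreased.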